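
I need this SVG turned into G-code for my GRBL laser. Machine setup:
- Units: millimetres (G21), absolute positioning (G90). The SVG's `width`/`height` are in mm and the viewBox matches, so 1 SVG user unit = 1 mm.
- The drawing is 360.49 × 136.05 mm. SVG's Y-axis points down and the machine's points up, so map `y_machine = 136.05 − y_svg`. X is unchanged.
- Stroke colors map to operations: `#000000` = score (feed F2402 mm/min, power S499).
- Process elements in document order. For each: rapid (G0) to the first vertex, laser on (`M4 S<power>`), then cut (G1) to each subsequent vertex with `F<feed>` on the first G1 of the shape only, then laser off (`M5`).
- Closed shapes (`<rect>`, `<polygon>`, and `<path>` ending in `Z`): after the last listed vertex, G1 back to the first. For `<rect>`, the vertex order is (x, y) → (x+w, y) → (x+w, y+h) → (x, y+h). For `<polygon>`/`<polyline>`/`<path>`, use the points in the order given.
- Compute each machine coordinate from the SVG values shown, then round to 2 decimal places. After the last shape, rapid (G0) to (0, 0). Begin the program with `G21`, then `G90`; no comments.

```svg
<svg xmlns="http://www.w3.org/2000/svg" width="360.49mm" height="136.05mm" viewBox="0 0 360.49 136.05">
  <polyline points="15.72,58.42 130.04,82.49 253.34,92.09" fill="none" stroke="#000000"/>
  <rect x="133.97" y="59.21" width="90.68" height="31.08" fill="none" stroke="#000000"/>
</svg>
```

viewBox `0 0 360.49 136.05` with mm width/height → 1 unit = 1 mm. Flip: y_m = 136.05 − y_svg.

**Shape 1** — `<polyline>` open polyline, stroke `#000000` → score (S499, F2402). Machine vertices: (15.72,77.63) → (130.04,53.56) → (253.34,43.96). Open path.

**Shape 2** — `<rect>` rectangle, stroke `#000000` → score (S499, F2402). Machine vertices: (133.97,76.84) → (224.65,76.84) → (224.65,45.76) → (133.97,45.76) → (133.97,76.84). Closed: final G1 returns to the first vertex.

G21
G90
G0 X15.72 Y77.63
M4 S499
G1 X130.04 Y53.56 F2402
G1 X253.34 Y43.96
M5
G0 X133.97 Y76.84
M4 S499
G1 X224.65 Y76.84 F2402
G1 X224.65 Y45.76
G1 X133.97 Y45.76
G1 X133.97 Y76.84
M5
G0 X0.00 Y0.00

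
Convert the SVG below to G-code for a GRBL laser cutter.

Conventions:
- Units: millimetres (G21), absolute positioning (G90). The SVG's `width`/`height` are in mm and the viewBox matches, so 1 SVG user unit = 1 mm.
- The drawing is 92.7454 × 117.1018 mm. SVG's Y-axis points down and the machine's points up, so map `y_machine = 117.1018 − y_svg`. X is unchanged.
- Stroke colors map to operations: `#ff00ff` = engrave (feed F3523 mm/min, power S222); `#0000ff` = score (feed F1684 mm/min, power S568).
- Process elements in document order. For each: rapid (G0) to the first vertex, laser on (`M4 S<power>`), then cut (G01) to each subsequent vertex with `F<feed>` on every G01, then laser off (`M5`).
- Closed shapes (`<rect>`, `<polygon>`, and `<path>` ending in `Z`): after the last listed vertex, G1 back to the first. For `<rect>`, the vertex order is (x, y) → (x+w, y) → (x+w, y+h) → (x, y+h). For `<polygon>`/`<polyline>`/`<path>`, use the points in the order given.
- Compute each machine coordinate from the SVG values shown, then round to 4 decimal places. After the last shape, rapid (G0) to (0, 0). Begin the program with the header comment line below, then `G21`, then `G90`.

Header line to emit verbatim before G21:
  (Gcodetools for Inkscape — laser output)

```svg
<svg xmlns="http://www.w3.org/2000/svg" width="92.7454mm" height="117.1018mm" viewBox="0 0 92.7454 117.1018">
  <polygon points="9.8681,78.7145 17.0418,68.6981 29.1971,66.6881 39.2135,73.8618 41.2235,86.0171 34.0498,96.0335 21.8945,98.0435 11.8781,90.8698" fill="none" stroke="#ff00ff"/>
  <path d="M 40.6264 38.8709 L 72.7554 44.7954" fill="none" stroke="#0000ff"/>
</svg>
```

(Gcodetools for Inkscape — laser output)
G21
G90
G0 X9.8681 Y38.3873
M4 S222
G01 X17.0418 Y48.4037 F3523
G01 X29.1971 Y50.4137 F3523
G01 X39.2135 Y43.2400 F3523
G01 X41.2235 Y31.0847 F3523
G01 X34.0498 Y21.0683 F3523
G01 X21.8945 Y19.0583 F3523
G01 X11.8781 Y26.2320 F3523
G01 X9.8681 Y38.3873 F3523
M5
G0 X40.6264 Y78.2309
M4 S568
G01 X72.7554 Y72.3064 F1684
M5
G0 X0.0000 Y0.0000

viewBox `0 0 92.7454 117.1018` with mm width/height → 1 unit = 1 mm. Flip: y_m = 117.1018 − y_svg.

**Shape 1** — `<polygon>` regular polygon, stroke `#ff00ff` → engrave (S222, F3523). Machine vertices: (9.8681,38.3873) → (17.0418,48.4037) → (29.1971,50.4137) → (39.2135,43.2400) → (41.2235,31.0847) → (34.0498,21.0683) → (21.8945,19.0583) → (11.8781,26.2320) → (9.8681,38.3873). Closed: final G1 returns to the first vertex.

**Shape 2** — `<path>` line segment, stroke `#0000ff` → score (S568, F1684). Machine vertices: (40.6264,78.2309) → (72.7554,72.3064). Open path.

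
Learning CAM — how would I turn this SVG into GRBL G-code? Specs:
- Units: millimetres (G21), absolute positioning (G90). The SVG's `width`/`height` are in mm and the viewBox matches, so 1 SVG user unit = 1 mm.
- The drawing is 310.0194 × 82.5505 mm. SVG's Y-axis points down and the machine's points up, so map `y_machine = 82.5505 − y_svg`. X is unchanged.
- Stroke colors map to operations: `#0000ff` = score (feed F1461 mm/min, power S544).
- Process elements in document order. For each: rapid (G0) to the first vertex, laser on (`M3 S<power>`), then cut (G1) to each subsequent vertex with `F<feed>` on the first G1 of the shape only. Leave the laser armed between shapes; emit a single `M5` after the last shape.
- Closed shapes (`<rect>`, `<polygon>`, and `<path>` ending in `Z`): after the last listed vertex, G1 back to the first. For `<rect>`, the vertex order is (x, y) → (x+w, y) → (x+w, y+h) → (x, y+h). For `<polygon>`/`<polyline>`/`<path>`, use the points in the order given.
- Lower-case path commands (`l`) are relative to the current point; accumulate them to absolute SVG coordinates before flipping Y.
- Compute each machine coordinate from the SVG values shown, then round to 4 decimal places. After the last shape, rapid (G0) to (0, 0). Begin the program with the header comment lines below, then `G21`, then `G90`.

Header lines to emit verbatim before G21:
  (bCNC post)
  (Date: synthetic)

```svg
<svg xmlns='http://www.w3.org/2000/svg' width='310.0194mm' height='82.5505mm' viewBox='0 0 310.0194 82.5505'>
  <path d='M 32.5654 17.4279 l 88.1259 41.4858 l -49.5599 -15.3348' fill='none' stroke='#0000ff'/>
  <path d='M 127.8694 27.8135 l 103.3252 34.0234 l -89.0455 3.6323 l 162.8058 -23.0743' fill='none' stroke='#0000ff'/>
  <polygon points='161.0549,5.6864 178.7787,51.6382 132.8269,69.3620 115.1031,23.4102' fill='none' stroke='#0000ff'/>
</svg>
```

viewBox `0 0 310.0194 82.5505` with mm width/height → 1 unit = 1 mm. Flip: y_m = 82.5505 − y_svg.

**Shape 1** — `<path>` open polyline, stroke `#0000ff` → score (S544, F1461). Machine vertices: (32.5654,65.1226) → (120.6913,23.6368) → (71.1314,38.9716). Open path.

**Shape 2** — `<path>` open polyline, stroke `#0000ff` → score (S544, F1461). Machine vertices: (127.8694,54.7370) → (231.1946,20.7136) → (142.1491,17.0813) → (304.9549,40.1556). Open path.

**Shape 3** — `<polygon>` regular polygon, stroke `#0000ff` → score (S544, F1461). Machine vertices: (161.0549,76.8641) → (178.7787,30.9123) → (132.8269,13.1885) → (115.1031,59.1403) → (161.0549,76.8641). Closed: final G1 returns to the first vertex.

(bCNC post)
(Date: synthetic)
G21
G90
G0 X32.5654 Y65.1226
M3 S544
G1 X120.6913 Y23.6368 F1461
G1 X71.1314 Y38.9716
G0 X127.8694 Y54.7370
M3 S544
G1 X231.1946 Y20.7136 F1461
G1 X142.1491 Y17.0813
G1 X304.9549 Y40.1556
G0 X161.0549 Y76.8641
M3 S544
G1 X178.7787 Y30.9123 F1461
G1 X132.8269 Y13.1885
G1 X115.1031 Y59.1403
G1 X161.0549 Y76.8641
M5
G0 X0.0000 Y0.0000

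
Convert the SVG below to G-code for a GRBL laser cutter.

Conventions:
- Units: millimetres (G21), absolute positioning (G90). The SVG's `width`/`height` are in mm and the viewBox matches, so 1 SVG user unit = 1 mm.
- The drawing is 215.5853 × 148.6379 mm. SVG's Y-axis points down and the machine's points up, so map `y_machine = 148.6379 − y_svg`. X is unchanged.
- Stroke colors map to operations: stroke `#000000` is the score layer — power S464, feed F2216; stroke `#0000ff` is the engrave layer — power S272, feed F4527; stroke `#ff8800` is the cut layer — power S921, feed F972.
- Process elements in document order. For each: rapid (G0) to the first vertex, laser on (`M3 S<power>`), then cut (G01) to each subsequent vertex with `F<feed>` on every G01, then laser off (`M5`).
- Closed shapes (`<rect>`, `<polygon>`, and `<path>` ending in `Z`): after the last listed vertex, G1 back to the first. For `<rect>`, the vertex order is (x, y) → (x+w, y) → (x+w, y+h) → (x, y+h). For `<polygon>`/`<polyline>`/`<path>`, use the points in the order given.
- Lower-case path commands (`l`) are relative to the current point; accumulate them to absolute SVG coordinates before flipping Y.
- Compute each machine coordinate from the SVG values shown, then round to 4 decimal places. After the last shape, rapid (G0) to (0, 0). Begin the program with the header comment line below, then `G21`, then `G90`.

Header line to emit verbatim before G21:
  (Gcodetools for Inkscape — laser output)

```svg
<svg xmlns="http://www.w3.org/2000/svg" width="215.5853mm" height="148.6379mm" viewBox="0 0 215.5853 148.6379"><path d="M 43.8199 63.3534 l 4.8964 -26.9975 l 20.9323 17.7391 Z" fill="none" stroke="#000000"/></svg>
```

(Gcodetools for Inkscape — laser output)
G21
G90
G0 X43.8199 Y85.2845
M3 S464
G01 X48.7163 Y112.2820 F2216
G01 X69.6486 Y94.5429 F2216
G01 X43.8199 Y85.2845 F2216
M5
G0 X0.0000 Y0.0000

Since the viewBox matches the mm dimensions, user units are millimetres directly. The only transform is the Y-flip y_m = 148.6379 − y_svg.

Shape 1 is a regular polygon drawn with `<path>`. Its stroke #000000 means score at S464, F2216. After flipping Y the toolpath is (43.8199,85.2845) → (48.7163,112.2820) → (69.6486,94.5429) → (43.8199,85.2845), returning to the start.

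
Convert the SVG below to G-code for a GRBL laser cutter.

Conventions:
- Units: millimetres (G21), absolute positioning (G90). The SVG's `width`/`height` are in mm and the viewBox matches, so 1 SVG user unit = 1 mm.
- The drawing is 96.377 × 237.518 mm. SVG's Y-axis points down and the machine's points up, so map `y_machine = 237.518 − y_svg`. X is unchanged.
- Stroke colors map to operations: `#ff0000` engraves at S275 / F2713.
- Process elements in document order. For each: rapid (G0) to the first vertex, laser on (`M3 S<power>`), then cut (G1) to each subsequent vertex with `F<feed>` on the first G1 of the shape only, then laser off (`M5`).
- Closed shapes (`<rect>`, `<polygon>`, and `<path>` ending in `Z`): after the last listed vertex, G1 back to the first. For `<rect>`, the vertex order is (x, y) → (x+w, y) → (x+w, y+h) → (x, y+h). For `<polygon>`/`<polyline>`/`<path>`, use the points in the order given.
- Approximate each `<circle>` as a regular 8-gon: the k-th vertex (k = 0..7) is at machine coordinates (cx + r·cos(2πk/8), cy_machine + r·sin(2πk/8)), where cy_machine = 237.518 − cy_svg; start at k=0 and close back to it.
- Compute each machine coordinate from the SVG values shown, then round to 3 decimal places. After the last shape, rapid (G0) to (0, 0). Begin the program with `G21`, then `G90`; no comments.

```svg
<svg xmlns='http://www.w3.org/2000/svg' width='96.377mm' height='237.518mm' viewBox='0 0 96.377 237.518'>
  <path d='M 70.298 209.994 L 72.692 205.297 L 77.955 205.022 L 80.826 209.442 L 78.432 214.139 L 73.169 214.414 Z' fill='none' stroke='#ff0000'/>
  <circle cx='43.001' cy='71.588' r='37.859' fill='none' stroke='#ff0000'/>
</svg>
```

G21
G90
G0 X70.298 Y27.524
M3 S275
G1 X72.692 Y32.221 F2713
G1 X77.955 Y32.496
G1 X80.826 Y28.076
G1 X78.432 Y23.379
G1 X73.169 Y23.104
G1 X70.298 Y27.524
M5
G0 X80.860 Y165.930
M3 S275
G1 X69.771 Y192.700 F2713
G1 X43.001 Y203.789
G1 X16.231 Y192.700
G1 X5.142 Y165.930
G1 X16.231 Y139.160
G1 X43.001 Y128.071
G1 X69.771 Y139.160
G1 X80.860 Y165.930
M5
G0 X0.000 Y0.000

1 u = 1 mm; y_m = 237.518 − y.

[1] `<path>` regular polygon, #ff0000→engrave S275 F2713: (70.298,27.524) → (72.692,32.221) → (77.955,32.496) → (80.826,28.076) → (78.432,23.379) → (73.169,23.104) → (70.298,27.524) (closed)

[2] `<circle>` circle, #ff0000→engrave S275 F2713: (80.860,165.930) → (69.771,192.700) → (43.001,203.789) → (16.231,192.700) → (5.142,165.930) → (16.231,139.160) → (43.001,128.071) → (69.771,139.160) → (80.860,165.930) (closed)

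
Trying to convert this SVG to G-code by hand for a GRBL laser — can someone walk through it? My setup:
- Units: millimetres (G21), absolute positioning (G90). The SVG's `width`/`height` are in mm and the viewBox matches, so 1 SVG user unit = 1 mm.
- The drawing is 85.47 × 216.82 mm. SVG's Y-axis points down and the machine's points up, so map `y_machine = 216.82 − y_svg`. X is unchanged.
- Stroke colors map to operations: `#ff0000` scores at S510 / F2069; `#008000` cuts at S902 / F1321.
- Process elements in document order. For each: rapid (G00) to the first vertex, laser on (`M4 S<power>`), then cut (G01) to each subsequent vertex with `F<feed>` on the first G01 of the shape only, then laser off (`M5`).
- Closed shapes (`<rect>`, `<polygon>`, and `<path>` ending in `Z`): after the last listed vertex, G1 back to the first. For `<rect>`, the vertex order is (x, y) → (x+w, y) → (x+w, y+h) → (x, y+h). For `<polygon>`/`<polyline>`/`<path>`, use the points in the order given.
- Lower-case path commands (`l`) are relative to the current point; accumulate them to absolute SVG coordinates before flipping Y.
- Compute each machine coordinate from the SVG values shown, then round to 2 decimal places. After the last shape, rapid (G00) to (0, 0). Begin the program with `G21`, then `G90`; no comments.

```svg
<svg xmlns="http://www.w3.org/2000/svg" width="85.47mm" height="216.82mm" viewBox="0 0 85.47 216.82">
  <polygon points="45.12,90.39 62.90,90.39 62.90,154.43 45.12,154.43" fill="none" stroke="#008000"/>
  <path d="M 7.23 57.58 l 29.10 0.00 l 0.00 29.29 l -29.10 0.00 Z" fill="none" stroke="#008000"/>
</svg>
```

Since the viewBox matches the mm dimensions, user units are millimetres directly. The only transform is the Y-flip y_m = 216.82 − y_svg.

Shape 1 is a rectangle drawn with `<polygon>`. Its stroke #008000 means cut at S902, F1321. After flipping Y the toolpath is (45.12,126.43) → (62.90,126.43) → (62.90,62.39) → (45.12,62.39) → (45.12,126.43), returning to the start.

Shape 2 is a rectangle drawn with `<path>`. Its stroke #008000 means cut at S902, F1321. After flipping Y the toolpath is (7.23,159.24) → (36.33,159.24) → (36.33,129.95) → (7.23,129.95) → (7.23,159.24), returning to the start.

G21
G90
G00 X45.12 Y126.43
M4 S902
G01 X62.90 Y126.43 F1321
G01 X62.90 Y62.39
G01 X45.12 Y62.39
G01 X45.12 Y126.43
M5
G00 X7.23 Y159.24
M4 S902
G01 X36.33 Y159.24 F1321
G01 X36.33 Y129.95
G01 X7.23 Y129.95
G01 X7.23 Y159.24
M5
G00 X0.00 Y0.00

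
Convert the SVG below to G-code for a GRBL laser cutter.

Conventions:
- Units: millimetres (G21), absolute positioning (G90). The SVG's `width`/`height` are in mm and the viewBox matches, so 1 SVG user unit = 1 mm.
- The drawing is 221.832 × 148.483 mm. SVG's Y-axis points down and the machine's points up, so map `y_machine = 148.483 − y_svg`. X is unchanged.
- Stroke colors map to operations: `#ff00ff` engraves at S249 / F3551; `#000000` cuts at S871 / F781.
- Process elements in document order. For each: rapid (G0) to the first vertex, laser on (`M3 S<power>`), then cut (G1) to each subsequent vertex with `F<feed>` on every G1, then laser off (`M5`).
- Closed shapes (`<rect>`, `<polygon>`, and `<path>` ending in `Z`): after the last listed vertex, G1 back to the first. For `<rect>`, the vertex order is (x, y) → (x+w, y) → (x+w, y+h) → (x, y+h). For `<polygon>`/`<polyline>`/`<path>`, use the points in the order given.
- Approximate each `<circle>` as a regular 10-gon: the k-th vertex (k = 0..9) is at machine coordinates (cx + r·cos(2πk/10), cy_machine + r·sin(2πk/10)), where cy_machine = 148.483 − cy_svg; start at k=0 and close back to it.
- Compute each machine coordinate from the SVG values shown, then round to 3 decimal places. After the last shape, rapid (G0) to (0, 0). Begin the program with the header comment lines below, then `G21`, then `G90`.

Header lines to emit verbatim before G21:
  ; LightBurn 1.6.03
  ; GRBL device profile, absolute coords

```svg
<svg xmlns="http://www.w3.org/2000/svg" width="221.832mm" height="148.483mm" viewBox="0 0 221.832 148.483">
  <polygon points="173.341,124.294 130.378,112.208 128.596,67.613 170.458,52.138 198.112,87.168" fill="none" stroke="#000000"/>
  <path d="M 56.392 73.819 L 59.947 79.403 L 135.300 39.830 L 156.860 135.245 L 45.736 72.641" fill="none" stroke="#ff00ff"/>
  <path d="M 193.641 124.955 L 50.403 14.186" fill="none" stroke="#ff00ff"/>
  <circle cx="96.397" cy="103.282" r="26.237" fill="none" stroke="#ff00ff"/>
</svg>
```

; LightBurn 1.6.03
; GRBL device profile, absolute coords
G21
G90
G0 X173.341 Y24.189
M3 S871
G1 X130.378 Y36.275 F781
G1 X128.596 Y80.870 F781
G1 X170.458 Y96.345 F781
G1 X198.112 Y61.315 F781
G1 X173.341 Y24.189 F781
M5
G0 X56.392 Y74.664
M3 S249
G1 X59.947 Y69.080 F3551
G1 X135.300 Y108.653 F3551
G1 X156.860 Y13.238 F3551
G1 X45.736 Y75.842 F3551
M5
G0 X193.641 Y23.528
M3 S249
G1 X50.403 Y134.297 F3551
M5
G0 X122.634 Y45.201
M3 S249
G1 X117.623 Y60.623 F3551
G1 X104.505 Y70.154 F3551
G1 X88.289 Y70.154 F3551
G1 X75.171 Y60.623 F3551
G1 X70.160 Y45.201 F3551
G1 X75.171 Y29.779 F3551
G1 X88.289 Y20.248 F3551
G1 X104.505 Y20.248 F3551
G1 X117.623 Y29.779 F3551
G1 X122.634 Y45.201 F3551
M5
G0 X0.000 Y0.000

viewBox `0 0 221.832 148.483` with mm width/height → 1 unit = 1 mm. Flip: y_m = 148.483 − y_svg.

**Shape 1** — `<polygon>` regular polygon, stroke `#000000` → cut (S871, F781). Machine vertices: (173.341,24.189) → (130.378,36.275) → (128.596,80.870) → (170.458,96.345) → (198.112,61.315) → (173.341,24.189). Closed: final G1 returns to the first vertex.

**Shape 2** — `<path>` open polyline, stroke `#ff00ff` → engrave (S249, F3551). Machine vertices: (56.392,74.664) → (59.947,69.080) → (135.300,108.653) → (156.860,13.238) → (45.736,75.842). Open path.

**Shape 3** — `<path>` line segment, stroke `#ff00ff` → engrave (S249, F3551). Machine vertices: (193.641,23.528) → (50.403,134.297). Open path.

**Shape 4** — `<circle>` circle, stroke `#ff00ff` → engrave (S249, F3551). Machine vertices: (122.634,45.201) → (117.623,60.623) → (104.505,70.154) → (88.289,70.154) → (75.171,60.623) → (70.160,45.201) → (75.171,29.779) → (88.289,20.248) → (104.505,20.248) → (117.623,29.779) → (122.634,45.201). Closed: final G1 returns to the first vertex.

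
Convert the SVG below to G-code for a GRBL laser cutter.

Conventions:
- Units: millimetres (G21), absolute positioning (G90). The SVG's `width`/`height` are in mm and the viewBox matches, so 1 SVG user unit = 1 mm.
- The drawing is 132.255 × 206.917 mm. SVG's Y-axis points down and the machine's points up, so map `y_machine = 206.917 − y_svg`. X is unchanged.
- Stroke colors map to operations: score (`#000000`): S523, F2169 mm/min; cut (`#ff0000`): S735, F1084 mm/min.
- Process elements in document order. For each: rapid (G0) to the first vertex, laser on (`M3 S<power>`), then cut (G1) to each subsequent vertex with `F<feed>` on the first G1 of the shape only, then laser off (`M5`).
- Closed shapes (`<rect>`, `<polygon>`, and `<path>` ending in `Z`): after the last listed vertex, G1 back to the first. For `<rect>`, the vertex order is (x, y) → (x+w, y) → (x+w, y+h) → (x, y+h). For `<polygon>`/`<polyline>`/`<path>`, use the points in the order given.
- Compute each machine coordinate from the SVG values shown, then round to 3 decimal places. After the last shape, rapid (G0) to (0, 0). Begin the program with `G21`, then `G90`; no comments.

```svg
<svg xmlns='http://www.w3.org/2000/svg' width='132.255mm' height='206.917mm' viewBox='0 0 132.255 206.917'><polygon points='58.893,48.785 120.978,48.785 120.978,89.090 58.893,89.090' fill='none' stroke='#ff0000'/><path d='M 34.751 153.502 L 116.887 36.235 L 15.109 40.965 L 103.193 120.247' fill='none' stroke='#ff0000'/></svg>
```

G21
G90
G0 X58.893 Y158.132
M3 S735
G1 X120.978 Y158.132 F1084
G1 X120.978 Y117.827
G1 X58.893 Y117.827
G1 X58.893 Y158.132
M5
G0 X34.751 Y53.415
M3 S735
G1 X116.887 Y170.682 F1084
G1 X15.109 Y165.952
G1 X103.193 Y86.670
M5
G0 X0.000 Y0.000

viewBox `0 0 132.255 206.917` with mm width/height → 1 unit = 1 mm. Flip: y_m = 206.917 − y_svg.

**Shape 1** — `<polygon>` rectangle, stroke `#ff0000` → cut (S735, F1084). Machine vertices: (58.893,158.132) → (120.978,158.132) → (120.978,117.827) → (58.893,117.827) → (58.893,158.132). Closed: final G1 returns to the first vertex.

**Shape 2** — `<path>` open polyline, stroke `#ff0000` → cut (S735, F1084). Machine vertices: (34.751,53.415) → (116.887,170.682) → (15.109,165.952) → (103.193,86.670). Open path.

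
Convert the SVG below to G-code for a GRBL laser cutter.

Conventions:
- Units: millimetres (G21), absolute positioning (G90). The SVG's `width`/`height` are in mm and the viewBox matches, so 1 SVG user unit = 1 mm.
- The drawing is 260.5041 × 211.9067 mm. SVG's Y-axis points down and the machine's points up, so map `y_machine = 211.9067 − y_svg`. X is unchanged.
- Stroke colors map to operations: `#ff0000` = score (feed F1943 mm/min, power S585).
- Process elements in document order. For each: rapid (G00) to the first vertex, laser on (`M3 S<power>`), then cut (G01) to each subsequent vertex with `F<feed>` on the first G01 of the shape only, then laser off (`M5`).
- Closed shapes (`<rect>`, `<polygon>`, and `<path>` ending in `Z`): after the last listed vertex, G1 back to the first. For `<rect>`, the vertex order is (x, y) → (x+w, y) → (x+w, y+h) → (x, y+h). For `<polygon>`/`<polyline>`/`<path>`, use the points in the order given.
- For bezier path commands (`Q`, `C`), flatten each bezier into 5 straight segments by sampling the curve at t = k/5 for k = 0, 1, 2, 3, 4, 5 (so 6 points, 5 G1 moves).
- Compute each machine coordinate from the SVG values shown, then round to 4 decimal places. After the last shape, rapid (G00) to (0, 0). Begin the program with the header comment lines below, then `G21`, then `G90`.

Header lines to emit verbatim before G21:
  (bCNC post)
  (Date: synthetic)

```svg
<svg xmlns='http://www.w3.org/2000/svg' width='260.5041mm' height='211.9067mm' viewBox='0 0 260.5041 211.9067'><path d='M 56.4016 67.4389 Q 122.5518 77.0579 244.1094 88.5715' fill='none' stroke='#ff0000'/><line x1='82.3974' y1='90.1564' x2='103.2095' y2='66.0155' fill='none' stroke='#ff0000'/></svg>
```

(bCNC post)
(Date: synthetic)
G21
G90
G00 X56.4016 Y144.4678
M3 S585
G01 X85.0780 Y140.5444 F1943
G01 X118.1869 Y136.4695
G01 X155.7285 Y132.2429
G01 X197.7027 Y127.8649
G01 X244.1094 Y123.3352
M5
G00 X82.3974 Y121.7503
M3 S585
G01 X103.2095 Y145.8912 F1943
M5
G00 X0.0000 Y0.0000

Since the viewBox matches the mm dimensions, user units are millimetres directly. The only transform is the Y-flip y_m = 211.9067 − y_svg.

Shape 1 is a quadratic bezier drawn with `<path>`. Its stroke #ff0000 means score at S585, F1943. After flipping Y the toolpath is (56.4016,144.4678) → (85.0780,140.5444) → (118.1869,136.4695) → (155.7285,132.2429) → (197.7027,127.8649) → (244.1094,123.3352).

Shape 2 is a line segment drawn with `<line>`. Its stroke #ff0000 means score at S585, F1943. After flipping Y the toolpath is (82.3974,121.7503) → (103.2095,145.8912).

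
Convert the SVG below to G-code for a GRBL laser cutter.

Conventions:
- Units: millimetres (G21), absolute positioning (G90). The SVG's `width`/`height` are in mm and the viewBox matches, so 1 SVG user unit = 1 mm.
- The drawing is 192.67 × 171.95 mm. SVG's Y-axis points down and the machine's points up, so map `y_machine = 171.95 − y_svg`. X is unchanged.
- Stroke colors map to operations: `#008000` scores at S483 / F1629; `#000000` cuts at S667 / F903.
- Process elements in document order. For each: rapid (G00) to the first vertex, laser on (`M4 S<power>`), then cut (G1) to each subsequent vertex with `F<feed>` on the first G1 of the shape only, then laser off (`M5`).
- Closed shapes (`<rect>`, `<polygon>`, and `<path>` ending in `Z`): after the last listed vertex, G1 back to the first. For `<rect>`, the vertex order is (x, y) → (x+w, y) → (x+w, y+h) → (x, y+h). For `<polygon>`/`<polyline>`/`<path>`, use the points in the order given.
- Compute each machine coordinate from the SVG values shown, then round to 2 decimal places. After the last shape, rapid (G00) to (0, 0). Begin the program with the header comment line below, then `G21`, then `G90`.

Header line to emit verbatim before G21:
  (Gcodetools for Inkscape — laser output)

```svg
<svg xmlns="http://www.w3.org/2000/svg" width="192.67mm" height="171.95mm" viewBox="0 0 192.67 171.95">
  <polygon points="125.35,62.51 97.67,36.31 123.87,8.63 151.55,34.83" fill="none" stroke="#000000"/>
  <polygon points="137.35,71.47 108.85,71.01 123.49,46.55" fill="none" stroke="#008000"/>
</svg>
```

(Gcodetools for Inkscape — laser output)
G21
G90
G00 X125.35 Y109.44
M4 S667
G1 X97.67 Y135.64 F903
G1 X123.87 Y163.32
G1 X151.55 Y137.12
G1 X125.35 Y109.44
M5
G00 X137.35 Y100.48
M4 S483
G1 X108.85 Y100.94 F1629
G1 X123.49 Y125.40
G1 X137.35 Y100.48
M5
G00 X0.00 Y0.00

1 u = 1 mm; y_m = 171.95 − y.

[1] `<polygon>` regular polygon, #000000→cut S667 F903: (125.35,109.44) → (97.67,135.64) → (123.87,163.32) → (151.55,137.12) → (125.35,109.44) (closed)

[2] `<polygon>` regular polygon, #008000→score S483 F1629: (137.35,100.48) → (108.85,100.94) → (123.49,125.40) → (137.35,100.48) (closed)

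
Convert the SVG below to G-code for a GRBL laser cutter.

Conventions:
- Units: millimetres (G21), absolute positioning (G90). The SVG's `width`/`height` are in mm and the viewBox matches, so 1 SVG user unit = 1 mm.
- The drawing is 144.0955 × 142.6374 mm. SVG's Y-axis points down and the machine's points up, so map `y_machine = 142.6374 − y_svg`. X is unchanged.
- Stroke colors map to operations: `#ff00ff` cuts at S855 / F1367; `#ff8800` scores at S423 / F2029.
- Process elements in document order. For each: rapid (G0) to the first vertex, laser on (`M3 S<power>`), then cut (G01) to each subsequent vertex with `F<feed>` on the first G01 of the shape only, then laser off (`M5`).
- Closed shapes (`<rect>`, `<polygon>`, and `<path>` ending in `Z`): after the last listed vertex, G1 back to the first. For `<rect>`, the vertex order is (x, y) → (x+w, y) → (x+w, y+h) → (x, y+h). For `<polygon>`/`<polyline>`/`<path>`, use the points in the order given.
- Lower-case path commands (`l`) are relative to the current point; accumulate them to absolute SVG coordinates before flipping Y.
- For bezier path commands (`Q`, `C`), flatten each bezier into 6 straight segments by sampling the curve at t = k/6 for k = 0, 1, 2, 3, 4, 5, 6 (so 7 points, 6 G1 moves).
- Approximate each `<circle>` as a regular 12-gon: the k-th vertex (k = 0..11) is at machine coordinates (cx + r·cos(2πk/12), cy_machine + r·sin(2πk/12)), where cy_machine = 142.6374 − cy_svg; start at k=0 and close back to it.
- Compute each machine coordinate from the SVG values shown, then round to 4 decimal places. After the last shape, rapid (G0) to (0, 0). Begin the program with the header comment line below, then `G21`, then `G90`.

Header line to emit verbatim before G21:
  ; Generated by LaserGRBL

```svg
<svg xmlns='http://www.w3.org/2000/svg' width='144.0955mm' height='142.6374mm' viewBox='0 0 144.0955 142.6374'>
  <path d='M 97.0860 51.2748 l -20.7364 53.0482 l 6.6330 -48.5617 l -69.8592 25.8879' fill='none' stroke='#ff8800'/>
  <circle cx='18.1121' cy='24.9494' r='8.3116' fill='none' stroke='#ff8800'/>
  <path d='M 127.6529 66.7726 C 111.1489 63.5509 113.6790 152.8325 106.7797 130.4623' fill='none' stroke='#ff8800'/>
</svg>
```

viewBox `0 0 144.0955 142.6374` with mm width/height → 1 unit = 1 mm. Flip: y_m = 142.6374 − y_svg.

**Shape 1** — `<path>` open polyline, stroke `#ff8800` → score (S423, F2029). Machine vertices: (97.0860,91.3626) → (76.3496,38.3144) → (82.9826,86.8761) → (13.1234,60.9882). Open path.

**Shape 2** — `<circle>` circle, stroke `#ff8800` → score (S423, F2029). Machine vertices: (26.4237,117.6880) → (25.3102,121.8438) → (22.2679,124.8861) → (18.1121,125.9996) → (13.9563,124.8861) → (10.9140,121.8438) → (9.8005,117.6880) → (10.9140,113.5322) → (13.9563,110.4899) → (18.1121,109.3764) → (22.2679,110.4899) → (25.3102,113.5322) → (26.4237,117.6880). Closed: final G1 returns to the first vertex.

**Shape 3** — `<path>` cubic bezier, stroke `#ff8800` → score (S423, F2029). Control points (SVG): P0=(127.6529,66.7726), P1=(111.1489,63.5509), P2=(113.6790,152.8325), P3=(106.7797,130.4623); sampled at t=k/6. Machine vertices: (127.6529,75.8648) → (120.8553,70.7122) → (116.4394,55.8134) → (113.6145,36.8393) → (111.5901,19.4609) → (109.5753,9.3492) → (106.7797,12.1751). Open path.

; Generated by LaserGRBL
G21
G90
G0 X97.0860 Y91.3626
M3 S423
G01 X76.3496 Y38.3144 F2029
G01 X82.9826 Y86.8761
G01 X13.1234 Y60.9882
M5
G0 X26.4237 Y117.6880
M3 S423
G01 X25.3102 Y121.8438 F2029
G01 X22.2679 Y124.8861
G01 X18.1121 Y125.9996
G01 X13.9563 Y124.8861
G01 X10.9140 Y121.8438
G01 X9.8005 Y117.6880
G01 X10.9140 Y113.5322
G01 X13.9563 Y110.4899
G01 X18.1121 Y109.3764
G01 X22.2679 Y110.4899
G01 X25.3102 Y113.5322
G01 X26.4237 Y117.6880
M5
G0 X127.6529 Y75.8648
M3 S423
G01 X120.8553 Y70.7122 F2029
G01 X116.4394 Y55.8134
G01 X113.6145 Y36.8393
G01 X111.5901 Y19.4609
G01 X109.5753 Y9.3492
G01 X106.7797 Y12.1751
M5
G0 X0.0000 Y0.0000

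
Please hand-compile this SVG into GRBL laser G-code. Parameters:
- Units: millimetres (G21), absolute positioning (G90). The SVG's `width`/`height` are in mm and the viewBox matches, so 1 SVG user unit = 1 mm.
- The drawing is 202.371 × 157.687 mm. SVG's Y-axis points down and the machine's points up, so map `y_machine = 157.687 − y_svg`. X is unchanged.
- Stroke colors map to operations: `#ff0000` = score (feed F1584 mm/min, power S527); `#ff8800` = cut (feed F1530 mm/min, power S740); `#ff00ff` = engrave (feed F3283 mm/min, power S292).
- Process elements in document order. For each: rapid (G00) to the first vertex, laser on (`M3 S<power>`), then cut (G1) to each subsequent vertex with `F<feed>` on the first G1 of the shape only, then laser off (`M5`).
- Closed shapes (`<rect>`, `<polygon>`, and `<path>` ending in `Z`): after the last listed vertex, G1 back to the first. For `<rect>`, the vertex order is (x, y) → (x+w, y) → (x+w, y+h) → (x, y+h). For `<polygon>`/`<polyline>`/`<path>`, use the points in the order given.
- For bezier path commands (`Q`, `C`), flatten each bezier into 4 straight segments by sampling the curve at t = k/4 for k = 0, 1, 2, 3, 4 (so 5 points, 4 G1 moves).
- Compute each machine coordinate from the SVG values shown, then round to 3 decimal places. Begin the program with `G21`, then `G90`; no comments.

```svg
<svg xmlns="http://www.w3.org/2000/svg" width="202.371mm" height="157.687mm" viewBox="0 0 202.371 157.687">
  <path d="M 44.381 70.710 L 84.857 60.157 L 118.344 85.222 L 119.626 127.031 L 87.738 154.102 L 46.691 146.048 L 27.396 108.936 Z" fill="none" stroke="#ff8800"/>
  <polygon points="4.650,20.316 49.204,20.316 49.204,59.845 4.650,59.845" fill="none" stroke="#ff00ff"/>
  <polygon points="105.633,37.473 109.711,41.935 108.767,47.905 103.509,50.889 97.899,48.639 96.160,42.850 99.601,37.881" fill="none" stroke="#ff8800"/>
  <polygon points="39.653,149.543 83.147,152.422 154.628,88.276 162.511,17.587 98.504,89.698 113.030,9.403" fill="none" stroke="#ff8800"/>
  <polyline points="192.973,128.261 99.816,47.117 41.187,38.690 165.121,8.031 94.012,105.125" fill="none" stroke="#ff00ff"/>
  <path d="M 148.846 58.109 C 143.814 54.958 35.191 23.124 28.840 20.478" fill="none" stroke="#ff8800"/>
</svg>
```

G21
G90
G00 X44.381 Y86.977
M3 S740
G1 X84.857 Y97.530 F1530
G1 X118.344 Y72.465
G1 X119.626 Y30.656
G1 X87.738 Y3.585
G1 X46.691 Y11.639
G1 X27.396 Y48.751
G1 X44.381 Y86.977
M5
G00 X4.650 Y137.371
M3 S292
G1 X49.204 Y137.371 F3283
G1 X49.204 Y97.842
G1 X4.650 Y97.842
G1 X4.650 Y137.371
M5
G00 X105.633 Y120.214
M3 S740
G1 X109.711 Y115.752 F1530
G1 X108.767 Y109.782
G1 X103.509 Y106.798
G1 X97.899 Y109.048
G1 X96.160 Y114.837
G1 X99.601 Y119.806
G1 X105.633 Y120.214
M5
G00 X39.653 Y8.144
M3 S740
G1 X83.147 Y5.265 F1530
G1 X154.628 Y69.411
G1 X162.511 Y140.100
G1 X98.504 Y67.989
G1 X113.030 Y148.284
G1 X39.653 Y8.144
M5
G00 X192.973 Y29.426
M3 S292
G1 X99.816 Y110.570 F3283
G1 X41.187 Y118.997
G1 X165.121 Y149.656
G1 X94.012 Y52.562
M5
G00 X148.846 Y99.578
M3 S740
G1 X128.865 Y106.415 F1530
G1 X89.338 Y118.583
G1 X49.563 Y130.656
G1 X28.840 Y137.209
M5

1 u = 1 mm; y_m = 157.687 − y.

[1] `<path>` regular polygon, #ff8800→cut S740 F1530: (44.381,86.977) → (84.857,97.530) → (118.344,72.465) → (119.626,30.656) → (87.738,3.585) → (46.691,11.639) → (27.396,48.751) → (44.381,86.977) (closed)

[2] `<polygon>` rectangle, #ff00ff→engrave S292 F3283: (4.650,137.371) → (49.204,137.371) → (49.204,97.842) → (4.650,97.842) → (4.650,137.371) (closed)

[3] `<polygon>` regular polygon, #ff8800→cut S740 F1530: (105.633,120.214) → (109.711,115.752) → (108.767,109.782) → (103.509,106.798) → (97.899,109.048) → (96.160,114.837) → (99.601,119.806) → (105.633,120.214) (closed)

[4] `<polygon>` closed polygon, #ff8800→cut S740 F1530: (39.653,8.144) → (83.147,5.265) → (154.628,69.411) → (162.511,140.100) → (98.504,67.989) → (113.030,148.284) → (39.653,8.144) (closed)

[5] `<polyline>` open polyline, #ff00ff→engrave S292 F3283: (192.973,29.426) → (99.816,110.570) → (41.187,118.997) → (165.121,149.656) → (94.012,52.562)

[6] `<path>` cubic bezier, #ff8800→cut S740 F1530: (148.846,99.578) → (128.865,106.415) → (89.338,118.583) → (49.563,130.656) → (28.840,137.209)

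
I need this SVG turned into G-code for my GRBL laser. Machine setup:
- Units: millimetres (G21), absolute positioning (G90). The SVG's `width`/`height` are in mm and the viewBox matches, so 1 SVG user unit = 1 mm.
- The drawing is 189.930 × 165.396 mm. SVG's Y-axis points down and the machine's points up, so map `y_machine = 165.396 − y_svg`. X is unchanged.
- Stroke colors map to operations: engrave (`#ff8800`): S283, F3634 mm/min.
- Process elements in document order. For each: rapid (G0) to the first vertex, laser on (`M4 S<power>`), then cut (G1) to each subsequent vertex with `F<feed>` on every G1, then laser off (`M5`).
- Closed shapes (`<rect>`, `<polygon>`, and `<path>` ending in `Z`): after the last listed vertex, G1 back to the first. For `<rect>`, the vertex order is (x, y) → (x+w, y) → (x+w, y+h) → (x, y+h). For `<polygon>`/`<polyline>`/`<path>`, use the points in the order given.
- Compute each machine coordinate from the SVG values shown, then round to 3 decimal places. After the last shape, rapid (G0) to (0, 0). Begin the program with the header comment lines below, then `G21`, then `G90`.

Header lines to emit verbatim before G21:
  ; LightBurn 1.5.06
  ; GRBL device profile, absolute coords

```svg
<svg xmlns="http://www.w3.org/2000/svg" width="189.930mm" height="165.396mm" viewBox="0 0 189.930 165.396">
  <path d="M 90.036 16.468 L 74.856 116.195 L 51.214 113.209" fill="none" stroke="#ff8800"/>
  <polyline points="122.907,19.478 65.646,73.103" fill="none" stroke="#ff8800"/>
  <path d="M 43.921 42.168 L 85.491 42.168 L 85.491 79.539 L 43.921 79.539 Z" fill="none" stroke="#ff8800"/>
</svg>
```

Since the viewBox matches the mm dimensions, user units are millimetres directly. The only transform is the Y-flip y_m = 165.396 − y_svg.

Shape 1 is a open polyline drawn with `<path>`. Its stroke #ff8800 means engrave at S283, F3634. After flipping Y the toolpath is (90.036,148.928) → (74.856,49.201) → (51.214,52.187).

Shape 2 is a line segment drawn with `<polyline>`. Its stroke #ff8800 means engrave at S283, F3634. After flipping Y the toolpath is (122.907,145.918) → (65.646,92.293).

Shape 3 is a rectangle drawn with `<path>`. Its stroke #ff8800 means engrave at S283, F3634. After flipping Y the toolpath is (43.921,123.228) → (85.491,123.228) → (85.491,85.857) → (43.921,85.857) → (43.921,123.228), returning to the start.

; LightBurn 1.5.06
; GRBL device profile, absolute coords
G21
G90
G0 X90.036 Y148.928
M4 S283
G1 X74.856 Y49.201 F3634
G1 X51.214 Y52.187 F3634
M5
G0 X122.907 Y145.918
M4 S283
G1 X65.646 Y92.293 F3634
M5
G0 X43.921 Y123.228
M4 S283
G1 X85.491 Y123.228 F3634
G1 X85.491 Y85.857 F3634
G1 X43.921 Y85.857 F3634
G1 X43.921 Y123.228 F3634
M5
G0 X0.000 Y0.000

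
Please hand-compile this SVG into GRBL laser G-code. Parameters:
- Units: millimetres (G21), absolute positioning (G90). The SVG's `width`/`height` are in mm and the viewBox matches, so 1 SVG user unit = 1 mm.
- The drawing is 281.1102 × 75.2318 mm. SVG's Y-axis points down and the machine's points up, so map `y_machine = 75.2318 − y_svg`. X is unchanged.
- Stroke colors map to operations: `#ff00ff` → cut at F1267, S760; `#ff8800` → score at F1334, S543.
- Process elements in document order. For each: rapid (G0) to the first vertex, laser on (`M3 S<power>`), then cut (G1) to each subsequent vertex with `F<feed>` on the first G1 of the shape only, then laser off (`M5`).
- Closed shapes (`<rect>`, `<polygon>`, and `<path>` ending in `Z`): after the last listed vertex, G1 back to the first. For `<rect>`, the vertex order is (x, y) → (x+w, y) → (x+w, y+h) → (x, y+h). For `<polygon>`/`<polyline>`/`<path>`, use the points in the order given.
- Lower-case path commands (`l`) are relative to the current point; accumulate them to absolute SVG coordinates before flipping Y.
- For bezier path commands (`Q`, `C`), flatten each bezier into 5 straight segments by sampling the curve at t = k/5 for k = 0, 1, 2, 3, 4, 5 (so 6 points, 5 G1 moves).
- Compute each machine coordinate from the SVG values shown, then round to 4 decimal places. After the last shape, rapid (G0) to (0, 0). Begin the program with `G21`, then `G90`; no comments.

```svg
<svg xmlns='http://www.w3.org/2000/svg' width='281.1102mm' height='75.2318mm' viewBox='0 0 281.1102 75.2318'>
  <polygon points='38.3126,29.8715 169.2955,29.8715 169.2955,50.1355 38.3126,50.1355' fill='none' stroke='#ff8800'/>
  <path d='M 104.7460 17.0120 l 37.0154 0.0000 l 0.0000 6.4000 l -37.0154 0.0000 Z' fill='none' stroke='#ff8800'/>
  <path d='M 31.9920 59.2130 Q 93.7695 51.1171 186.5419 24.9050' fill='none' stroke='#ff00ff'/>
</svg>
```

G21
G90
G0 X38.3126 Y45.3603
M3 S543
G1 X169.2955 Y45.3603 F1334
G1 X169.2955 Y25.0963
G1 X38.3126 Y25.0963
G1 X38.3126 Y45.3603
M5
G0 X104.7460 Y58.2198
M3 S543
G1 X141.7614 Y58.2198 F1334
G1 X141.7614 Y51.8198
G1 X104.7460 Y51.8198
G1 X104.7460 Y58.2198
M5
G0 X31.9920 Y16.0188
M3 S760
G1 X57.9428 Y19.9818 F1267
G1 X86.3732 Y25.3941
G1 X117.2832 Y32.2557
G1 X150.6727 Y40.5666
G1 X186.5419 Y50.3268
M5
G0 X0.0000 Y0.0000

Since the viewBox matches the mm dimensions, user units are millimetres directly. The only transform is the Y-flip y_m = 75.2318 − y_svg.

Shape 1 is a rectangle drawn with `<polygon>`. Its stroke #ff8800 means score at S543, F1334. After flipping Y the toolpath is (38.3126,45.3603) → (169.2955,45.3603) → (169.2955,25.0963) → (38.3126,25.0963) → (38.3126,45.3603), returning to the start.

Shape 2 is a rectangle drawn with `<path>`. Its stroke #ff8800 means score at S543, F1334. After flipping Y the toolpath is (104.7460,58.2198) → (141.7614,58.2198) → (141.7614,51.8198) → (104.7460,51.8198) → (104.7460,58.2198), returning to the start.

Shape 3 is a quadratic bezier drawn with `<path>`. Its stroke #ff00ff means cut at S760, F1267. After flipping Y the toolpath is (31.9920,16.0188) → (57.9428,19.9818) → (86.3732,25.3941) → (117.2832,32.2557) → (150.6727,40.5666) → (186.5419,50.3268).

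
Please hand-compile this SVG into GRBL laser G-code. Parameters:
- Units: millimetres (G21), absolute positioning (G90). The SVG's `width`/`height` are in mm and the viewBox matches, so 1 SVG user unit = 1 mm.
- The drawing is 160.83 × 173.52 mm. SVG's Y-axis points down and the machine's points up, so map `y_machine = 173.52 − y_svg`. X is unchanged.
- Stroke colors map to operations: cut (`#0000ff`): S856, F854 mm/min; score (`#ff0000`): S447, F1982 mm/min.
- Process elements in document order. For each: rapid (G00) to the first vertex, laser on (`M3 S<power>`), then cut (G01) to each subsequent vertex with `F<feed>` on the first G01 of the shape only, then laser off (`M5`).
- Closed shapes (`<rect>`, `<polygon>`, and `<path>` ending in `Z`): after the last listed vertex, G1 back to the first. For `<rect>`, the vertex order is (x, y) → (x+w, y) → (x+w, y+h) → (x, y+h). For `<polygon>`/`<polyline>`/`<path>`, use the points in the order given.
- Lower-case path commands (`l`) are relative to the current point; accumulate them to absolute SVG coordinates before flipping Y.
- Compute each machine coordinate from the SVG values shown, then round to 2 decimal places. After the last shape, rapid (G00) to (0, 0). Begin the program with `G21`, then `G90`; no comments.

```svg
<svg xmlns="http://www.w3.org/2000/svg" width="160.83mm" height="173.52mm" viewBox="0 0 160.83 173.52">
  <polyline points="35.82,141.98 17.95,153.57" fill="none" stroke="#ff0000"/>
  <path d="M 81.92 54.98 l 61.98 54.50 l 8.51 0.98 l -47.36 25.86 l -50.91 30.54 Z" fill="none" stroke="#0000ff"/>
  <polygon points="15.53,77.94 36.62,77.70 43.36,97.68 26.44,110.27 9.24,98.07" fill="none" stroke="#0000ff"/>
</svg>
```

G21
G90
G00 X35.82 Y31.54
M3 S447
G01 X17.95 Y19.95 F1982
M5
G00 X81.92 Y118.54
M3 S856
G01 X143.90 Y64.04 F854
G01 X152.41 Y63.06
G01 X105.05 Y37.20
G01 X54.14 Y6.66
G01 X81.92 Y118.54
M5
G00 X15.53 Y95.58
M3 S856
G01 X36.62 Y95.82 F854
G01 X43.36 Y75.84
G01 X26.44 Y63.25
G01 X9.24 Y75.45
G01 X15.53 Y95.58
M5
G00 X0.00 Y0.00

Since the viewBox matches the mm dimensions, user units are millimetres directly. The only transform is the Y-flip y_m = 173.52 − y_svg.

Shape 1 is a line segment drawn with `<polyline>`. Its stroke #ff0000 means score at S447, F1982. After flipping Y the toolpath is (35.82,31.54) → (17.95,19.95).

Shape 2 is a closed polygon drawn with `<path>`. Its stroke #0000ff means cut at S856, F854. After flipping Y the toolpath is (81.92,118.54) → (143.90,64.04) → (152.41,63.06) → (105.05,37.20) → (54.14,6.66) → (81.92,118.54), returning to the start.

Shape 3 is a regular polygon drawn with `<polygon>`. Its stroke #0000ff means cut at S856, F854. After flipping Y the toolpath is (15.53,95.58) → (36.62,95.82) → (43.36,75.84) → (26.44,63.25) → (9.24,75.45) → (15.53,95.58), returning to the start.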